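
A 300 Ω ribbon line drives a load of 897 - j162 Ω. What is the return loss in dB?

Γ = (597 − j162)/(1197 − j162), |Γ| = 0.512
RL = −20·log₁₀|Γ| = −20·log₁₀(0.512)

RL ≈ 5.81 dB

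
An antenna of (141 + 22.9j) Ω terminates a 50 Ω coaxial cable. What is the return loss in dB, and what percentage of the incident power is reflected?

RL ≈ 6.24 dB; 23.8% of incident power reflected

Γ = (91 + j22.9)/(191 + j22.9), |Γ| = 0.488
RL = −20·log₁₀(0.488) = 6.24 dB
P_refl/P_inc = |Γ|² = 0.238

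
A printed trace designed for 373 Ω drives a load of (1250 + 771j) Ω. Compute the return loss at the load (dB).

Γ = (877 + j771)/(1623 + j771), |Γ| = 0.65
RL = −20·log₁₀|Γ| = −20·log₁₀(0.65)

RL ≈ 3.74 dB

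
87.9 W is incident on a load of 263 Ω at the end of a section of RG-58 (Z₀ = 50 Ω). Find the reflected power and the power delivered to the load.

P_reflected ≈ 40.7 W; P_delivered ≈ 47.2 W

Γ = (263 − 50)/(263 + 50) = 0.681
|Γ|² = 0.463
P_refl = |Γ|²·P_inc = 40.7 W, P_del = (1 − |Γ|²)·P_inc = 47.2 W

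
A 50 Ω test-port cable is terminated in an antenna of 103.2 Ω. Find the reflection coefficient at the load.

Γ = 0.347

Γ = (Z_L − Z_0)/(Z_L + Z_0) = (103.2 − 50)/(103.2 + 50) = 53.2/153.2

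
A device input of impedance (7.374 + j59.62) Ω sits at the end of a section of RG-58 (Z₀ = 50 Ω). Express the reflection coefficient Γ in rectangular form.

Γ ≈ 0.162 + j0.871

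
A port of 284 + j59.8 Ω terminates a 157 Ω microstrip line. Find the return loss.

RL ≈ 10 dB

Γ = (127 + j59.8)/(441 + j59.8), |Γ| = 0.315
RL = −20·log₁₀|Γ| = −20·log₁₀(0.315)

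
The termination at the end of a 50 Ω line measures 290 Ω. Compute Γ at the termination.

Γ = 0.706

Γ = (Z_L − Z_0)/(Z_L + Z_0) = (290 − 50)/(290 + 50) = 240/340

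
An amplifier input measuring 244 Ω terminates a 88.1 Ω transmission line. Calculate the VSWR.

VSWR ≈ 2.77

Γ = (244 − 88.1)/(244 + 88.1) = 0.469
VSWR = (1 + 0.469)/(1 − 0.469)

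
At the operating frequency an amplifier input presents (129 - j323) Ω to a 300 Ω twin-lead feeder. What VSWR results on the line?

VSWR ≈ 5.26

Γ = (Z_L − Z_0)/(Z_L + Z_0) = (-171 − j323)/(429 − j323)
|Γ| = 365/537 = 0.681
VSWR = (1 + |Γ|)/(1 − |Γ|) = 1.68/0.319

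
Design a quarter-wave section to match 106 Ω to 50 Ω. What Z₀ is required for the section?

Z_qwt = √(Z_0·R_L) = √(50 × 106) = √5300

Z_qwt ≈ 72.8 Ω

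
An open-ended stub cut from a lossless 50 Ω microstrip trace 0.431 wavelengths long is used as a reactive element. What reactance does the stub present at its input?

βl = 2π × 0.431 = 155°
tan(βl) = -0.463
For an open-ended stub, Z_in = −jZ_0·cot(βl) = −jZ_0/tan(βl)

X_in ≈ 108 Ω (inductive)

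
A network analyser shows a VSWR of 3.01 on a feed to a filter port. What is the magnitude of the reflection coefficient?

|Γ| ≈ 0.501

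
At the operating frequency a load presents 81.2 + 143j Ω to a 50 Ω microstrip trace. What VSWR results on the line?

Γ = (Z_L − Z_0)/(Z_L + Z_0) = (31.2 + j143)/(131.2 + j143)
|Γ| = 146/194 = 0.754
VSWR = (1 + |Γ|)/(1 − |Γ|) = 1.75/0.246

VSWR ≈ 7.14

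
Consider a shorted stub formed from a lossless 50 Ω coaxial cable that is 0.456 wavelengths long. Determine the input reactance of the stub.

βl = 2π × 0.456 = 164°
tan(βl) = -0.284
For a shorted stub, Z_in = jZ_0·tan(βl)

X_in ≈ -14.2 Ω (capacitive)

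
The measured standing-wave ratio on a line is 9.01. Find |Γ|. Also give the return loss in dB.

|Γ| = (S − 1)/(S + 1) = (9.01 − 1)/(9.01 + 1) = 8.01/10
RL = −20·log₁₀|Γ| = −20·log₁₀(0.8)

|Γ| ≈ 0.8; return loss ≈ 1.94 dB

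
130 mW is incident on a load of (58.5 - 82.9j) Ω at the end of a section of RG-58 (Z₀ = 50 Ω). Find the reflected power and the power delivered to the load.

|Γ| = |(8.5 − j82.9)/(108.5 − j82.9)| = 0.61
|Γ|² = 0.372
P_refl = |Γ|²·P_inc = 48.4 mW, P_del = (1 − |Γ|²)·P_inc = 81.6 mW

P_reflected ≈ 48.4 mW; P_delivered ≈ 81.6 mW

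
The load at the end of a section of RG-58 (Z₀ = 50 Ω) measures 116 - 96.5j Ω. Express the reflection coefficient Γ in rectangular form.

Γ ≈ 0.55 − j0.262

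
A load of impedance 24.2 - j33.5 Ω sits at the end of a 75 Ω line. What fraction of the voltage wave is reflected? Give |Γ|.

|Γ| ≈ 0.581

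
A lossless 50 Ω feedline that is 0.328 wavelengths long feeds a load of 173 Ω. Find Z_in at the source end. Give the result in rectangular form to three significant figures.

βl = 2π × 0.328 = 118°
tan(βl) = tan(118°) = -1.87
Z_in = Z_0·(Z_L + jZ_0·tanβl)/(Z_0 + jZ_L·tanβl)
     = 50·(173 − j93.7)/(50 − j324)

Z_in ≈ 18.1 + j23.9 Ω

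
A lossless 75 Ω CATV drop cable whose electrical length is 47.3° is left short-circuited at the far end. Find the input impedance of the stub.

tan(βl) = 1.08
For a short-circuited stub, Z_in = jZ_0·tan(βl)

Z_in ≈ +j81.3 Ω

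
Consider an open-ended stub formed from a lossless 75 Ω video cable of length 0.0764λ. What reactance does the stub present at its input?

X_in ≈ -144 Ω (capacitive)

βl = 2π × 0.0764 = 27.5°
tan(βl) = 0.521
For an open-ended stub, Z_in = −jZ_0·cot(βl) = −jZ_0/tan(βl)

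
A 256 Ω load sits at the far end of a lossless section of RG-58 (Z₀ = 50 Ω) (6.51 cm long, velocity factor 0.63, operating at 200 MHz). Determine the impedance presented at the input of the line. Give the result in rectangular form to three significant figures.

λ = v/f = 0.63·c / 200 MHz = 0.945 m
βl = 2π·l/λ = 2π × 0.0689 = 24.8°
tan(βl) = tan(24.8°) = 0.462
Z_in = Z_0·(Z_L + jZ_0·tanβl)/(Z_0 + jZ_L·tanβl)
     = 50·(256 + j23.1)/(50 + j118)

Z_in ≈ 47.1 − j88.3 Ω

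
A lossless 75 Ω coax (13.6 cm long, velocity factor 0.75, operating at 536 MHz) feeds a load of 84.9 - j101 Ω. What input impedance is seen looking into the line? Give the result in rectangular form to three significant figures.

Z_in ≈ 53.2 + j77.4 Ω

λ = v/f = 0.75·c / 536 MHz = 0.42 m
βl = 2π·l/λ = 2π × 0.324 = 117°
tan(βl) = tan(117°) = -1.99
Z_in = Z_0·(Z_L + jZ_0·tanβl)/(Z_0 + jZ_L·tanβl)
     = 75·(84.9 − j251)/(-126 − j169)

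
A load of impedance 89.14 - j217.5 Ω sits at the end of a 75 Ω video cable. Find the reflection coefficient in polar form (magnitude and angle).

Γ = (Z_L − Z_0)/(Z_L + Z_0) = (14.14 − j217.5)/(164.1 − j217.5)
|Γ| = 218/272 = 0.8

Γ ≈ 0.8 ∠ -33.3°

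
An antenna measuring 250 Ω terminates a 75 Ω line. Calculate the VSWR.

VSWR ≈ 3.33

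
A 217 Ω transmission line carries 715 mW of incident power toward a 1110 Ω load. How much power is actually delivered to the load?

P_delivered ≈ 391 mW

Γ = (1110 − 217)/(1110 + 217) = 0.673
|Γ|² = 0.453
P_refl = |Γ|²·P_inc = 324 mW, P_del = (1 − |Γ|²)·P_inc = 391 mW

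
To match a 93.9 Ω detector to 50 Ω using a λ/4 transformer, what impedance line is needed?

Z_qwt = √(Z_0·R_L) = √(50 × 93.9) = √4695

Z_qwt ≈ 68.5 Ω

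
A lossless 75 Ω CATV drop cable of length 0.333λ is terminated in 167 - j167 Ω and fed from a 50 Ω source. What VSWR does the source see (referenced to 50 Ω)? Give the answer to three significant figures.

βl = 2π × 0.333 = 120°
tan(βl) = -1.74
Z_in = Z_0·(Z_L + jZ_0·tanβl)/(Z_0 + jZ_L·tanβl) = 28.9 + j64.5 Ω
Γ_s = (Z_in − Z_s)/(Z_in + Z_s) = (-21.1 + j64.5)/(78.9 + j64.5), |Γ_s| = 0.666
VSWR = (1 + |Γ_s|)/(1 − |Γ_s|)

VSWR ≈ 4.99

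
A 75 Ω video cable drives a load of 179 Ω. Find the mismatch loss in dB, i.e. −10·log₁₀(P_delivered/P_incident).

Γ = (179 − 75)/(179 + 75) = 0.409
|Γ|² = 0.168, so P_del/P_inc = 1 − |Γ|² = 0.832
ML = −10·log₁₀(1 − |Γ|²)

mismatch loss ≈ 0.797 dB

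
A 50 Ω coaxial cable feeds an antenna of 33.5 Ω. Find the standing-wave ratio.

VSWR ≈ 1.49

For a purely resistive load, VSWR = R_L/Z_0 or Z_0/R_L (whichever > 1) = 50/33.5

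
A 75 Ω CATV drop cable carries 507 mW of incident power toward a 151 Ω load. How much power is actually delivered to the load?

P_delivered ≈ 450 mW

Γ = (151 − 75)/(151 + 75) = 0.336
|Γ|² = 0.113
P_refl = |Γ|²·P_inc = 57.3 mW, P_del = (1 − |Γ|²)·P_inc = 450 mW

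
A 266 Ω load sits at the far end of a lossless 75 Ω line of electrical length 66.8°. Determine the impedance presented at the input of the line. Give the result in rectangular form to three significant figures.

Z_in ≈ 24.7 − j29.2 Ω

tan(βl) = tan(66.8°) = 2.33
Z_in = Z_0·(Z_L + jZ_0·tanβl)/(Z_0 + jZ_L·tanβl)
     = 75·(266 + j175)/(75 + j621)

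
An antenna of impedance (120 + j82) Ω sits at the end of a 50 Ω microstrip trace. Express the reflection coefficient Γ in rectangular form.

Γ ≈ 0.523 + j0.23

Γ = (Z_L − Z_0)/(Z_L + Z_0) = (70 + j82)/(170 + j82)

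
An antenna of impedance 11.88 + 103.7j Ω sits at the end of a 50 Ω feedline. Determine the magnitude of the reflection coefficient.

|Γ| ≈ 0.915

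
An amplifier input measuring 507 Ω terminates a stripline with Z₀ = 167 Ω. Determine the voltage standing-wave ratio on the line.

Γ = (507 − 167)/(507 + 167) = 0.504
VSWR = (1 + 0.504)/(1 − 0.504)

VSWR ≈ 3.04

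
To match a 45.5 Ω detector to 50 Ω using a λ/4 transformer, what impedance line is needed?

Z_qwt = √(Z_0·R_L) = √(50 × 45.5) = √2275

Z_qwt ≈ 47.7 Ω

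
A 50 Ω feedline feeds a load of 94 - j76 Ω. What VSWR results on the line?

VSWR ≈ 3.34

Γ = (Z_L − Z_0)/(Z_L + Z_0) = (44 − j76)/(144 − j76)
|Γ| = 87.8/163 = 0.539
VSWR = (1 + |Γ|)/(1 − |Γ|) = 1.54/0.461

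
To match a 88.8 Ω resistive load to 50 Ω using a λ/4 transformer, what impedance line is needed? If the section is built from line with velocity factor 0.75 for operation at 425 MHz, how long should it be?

Z_qwt ≈ 66.6 Ω; length ≈ 13.2 cm

Z_qwt = √(Z_0·R_L) = √(50 × 88.8) = √4440
λ = 0.75·c/f = 0.529 m, so l = λ/4 = 0.132 m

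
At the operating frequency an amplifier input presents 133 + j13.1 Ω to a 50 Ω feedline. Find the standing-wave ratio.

VSWR ≈ 2.69

Γ = (Z_L − Z_0)/(Z_L + Z_0) = (83 + j13.1)/(183 + j13.1)
|Γ| = 84/183 = 0.458
VSWR = (1 + |Γ|)/(1 − |Γ|) = 1.46/0.542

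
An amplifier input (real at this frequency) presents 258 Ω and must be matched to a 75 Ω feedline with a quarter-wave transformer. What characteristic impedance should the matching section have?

Z_qwt ≈ 139 Ω

Z_qwt = √(Z_0·R_L) = √(75 × 258) = √19350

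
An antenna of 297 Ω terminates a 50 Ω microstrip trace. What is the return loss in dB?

RL ≈ 2.95 dB

Γ = (297 − 50)/(297 + 50) = 0.712
RL = −20·log₁₀|Γ| = −20·log₁₀(0.712)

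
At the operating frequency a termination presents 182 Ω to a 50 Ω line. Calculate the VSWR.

VSWR ≈ 3.64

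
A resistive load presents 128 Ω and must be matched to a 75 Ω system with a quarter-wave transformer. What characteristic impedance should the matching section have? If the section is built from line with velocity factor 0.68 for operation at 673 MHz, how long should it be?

Z_qwt ≈ 98 Ω; length ≈ 7.58 cm

Z_qwt = √(Z_0·R_L) = √(75 × 128) = √9600
λ = 0.68·c/f = 0.303 m, so l = λ/4 = 0.0758 m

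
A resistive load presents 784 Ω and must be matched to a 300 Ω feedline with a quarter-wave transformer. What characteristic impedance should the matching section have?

Z_qwt ≈ 485 Ω

Z_qwt = √(Z_0·R_L) = √(300 × 784) = √235200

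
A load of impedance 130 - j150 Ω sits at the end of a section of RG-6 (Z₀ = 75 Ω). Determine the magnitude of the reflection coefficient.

Γ = (Z_L − Z_0)/(Z_L + Z_0) = (55 − j150)/(205 − j150)
|Γ| = 160/254

|Γ| ≈ 0.629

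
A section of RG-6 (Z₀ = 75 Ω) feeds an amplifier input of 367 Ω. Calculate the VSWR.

VSWR ≈ 4.89

Γ = (367 − 75)/(367 + 75) = 0.661
VSWR = (1 + 0.661)/(1 − 0.661)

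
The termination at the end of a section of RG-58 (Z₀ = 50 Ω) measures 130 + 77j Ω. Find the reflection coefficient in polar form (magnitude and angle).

Γ ≈ 0.567 ∠ 20.7°

Γ = (Z_L − Z_0)/(Z_L + Z_0) = (80 + j77)/(180 + j77)
|Γ| = 111/196 = 0.567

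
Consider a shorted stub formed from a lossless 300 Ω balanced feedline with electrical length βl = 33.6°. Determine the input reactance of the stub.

X_in ≈ 199 Ω (inductive)

tan(βl) = 0.664
For a shorted stub, Z_in = jZ_0·tan(βl)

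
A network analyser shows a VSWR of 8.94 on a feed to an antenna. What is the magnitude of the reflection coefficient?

|Γ| ≈ 0.799

|Γ| = (S − 1)/(S + 1) = (8.94 − 1)/(8.94 + 1) = 7.94/9.94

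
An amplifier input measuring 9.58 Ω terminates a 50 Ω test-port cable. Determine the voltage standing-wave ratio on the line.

Γ = (9.58 − 50)/(9.58 + 50) = -0.678
VSWR = (1 + 0.678)/(1 − 0.678)

VSWR ≈ 5.22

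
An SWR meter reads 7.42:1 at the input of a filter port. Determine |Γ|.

|Γ| ≈ 0.762

|Γ| = (S − 1)/(S + 1) = (7.42 − 1)/(7.42 + 1) = 6.42/8.42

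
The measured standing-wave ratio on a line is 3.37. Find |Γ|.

|Γ| ≈ 0.542

|Γ| = (S − 1)/(S + 1) = (3.37 − 1)/(3.37 + 1) = 2.37/4.37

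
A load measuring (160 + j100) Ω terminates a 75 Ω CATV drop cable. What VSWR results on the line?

Γ = (Z_L − Z_0)/(Z_L + Z_0) = (85 + j100)/(235 + j100)
|Γ| = 131/255 = 0.514
VSWR = (1 + |Γ|)/(1 − |Γ|) = 1.51/0.486

VSWR ≈ 3.11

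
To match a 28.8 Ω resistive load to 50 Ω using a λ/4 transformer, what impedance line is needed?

Z_qwt ≈ 37.9 Ω

Z_qwt = √(Z_0·R_L) = √(50 × 28.8) = √1440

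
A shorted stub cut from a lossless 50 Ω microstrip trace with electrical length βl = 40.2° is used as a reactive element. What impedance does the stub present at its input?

tan(βl) = 0.845
For a shorted stub, Z_in = jZ_0·tan(βl)

Z_in ≈ +j42.3 Ω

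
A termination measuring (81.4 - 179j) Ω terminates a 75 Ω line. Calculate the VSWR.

VSWR ≈ 7.11

Γ = (Z_L − Z_0)/(Z_L + Z_0) = (6.4 − j179)/(156.4 − j179)
|Γ| = 179/238 = 0.754
VSWR = (1 + |Γ|)/(1 − |Γ|) = 1.75/0.246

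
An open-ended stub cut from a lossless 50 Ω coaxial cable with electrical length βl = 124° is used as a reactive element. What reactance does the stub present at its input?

tan(βl) = -1.48
For an open-ended stub, Z_in = −jZ_0·cot(βl) = −jZ_0/tan(βl)

X_in ≈ 33.7 Ω (inductive)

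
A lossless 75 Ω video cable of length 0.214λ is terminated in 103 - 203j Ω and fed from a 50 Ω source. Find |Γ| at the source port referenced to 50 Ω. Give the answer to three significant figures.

βl = 2π × 0.214 = 77°
tan(βl) = 4.35
Z_in = Z_0·(Z_L + jZ_0·tanβl)/(Z_0 + jZ_L·tanβl) = 10.3 + j4.81 Ω
Γ_s = (Z_in − Z_s)/(Z_in + Z_s) = (-39.7 + j4.81)/(60.3 + j4.81), |Γ_s| = 0.661

|Γ| ≈ 0.661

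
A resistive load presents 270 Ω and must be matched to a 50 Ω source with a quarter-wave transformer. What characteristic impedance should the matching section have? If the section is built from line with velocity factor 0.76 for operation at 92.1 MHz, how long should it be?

Z_qwt ≈ 116 Ω; length ≈ 61.9 cm

Z_qwt = √(Z_0·R_L) = √(50 × 270) = √13500
λ = 0.76·c/f = 2.48 m, so l = λ/4 = 0.619 m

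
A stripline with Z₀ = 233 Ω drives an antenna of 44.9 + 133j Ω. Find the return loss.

Γ = (-188.1 + j133)/(277.9 + j133), |Γ| = 0.748
RL = −20·log₁₀|Γ| = −20·log₁₀(0.748)

RL ≈ 2.52 dB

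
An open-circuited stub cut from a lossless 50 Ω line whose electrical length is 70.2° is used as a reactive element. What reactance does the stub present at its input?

X_in ≈ -18 Ω (capacitive)

tan(βl) = 2.78
For an open-circuited stub, Z_in = −jZ_0·cot(βl) = −jZ_0/tan(βl)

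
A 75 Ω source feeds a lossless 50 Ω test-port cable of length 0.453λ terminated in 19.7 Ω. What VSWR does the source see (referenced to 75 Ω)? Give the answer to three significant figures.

βl = 2π × 0.453 = 163°
tan(βl) = -0.304
Z_in = Z_0·(Z_L + jZ_0·tanβl)/(Z_0 + jZ_L·tanβl) = 21.2 − j12.7 Ω
Γ_s = (Z_in − Z_s)/(Z_in + Z_s) = (-53.8 − j12.7)/(96.2 − j12.7), |Γ_s| = 0.569
VSWR = (1 + |Γ_s|)/(1 − |Γ_s|)

VSWR ≈ 3.64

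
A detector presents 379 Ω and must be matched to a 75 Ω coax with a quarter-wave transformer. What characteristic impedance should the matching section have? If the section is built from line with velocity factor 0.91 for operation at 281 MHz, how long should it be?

Z_qwt ≈ 169 Ω; length ≈ 24.3 cm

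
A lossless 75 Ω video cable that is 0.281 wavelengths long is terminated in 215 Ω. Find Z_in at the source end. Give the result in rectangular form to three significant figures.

Z_in ≈ 27.1 + j12.9 Ω

βl = 2π × 0.281 = 101°
tan(βl) = tan(101°) = -5.07
Z_in = Z_0·(Z_L + jZ_0·tanβl)/(Z_0 + jZ_L·tanβl)
     = 75·(215 − j380)/(75 − j1090)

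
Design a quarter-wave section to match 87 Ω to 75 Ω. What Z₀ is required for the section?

Z_qwt = √(Z_0·R_L) = √(75 × 87) = √6525

Z_qwt ≈ 80.8 Ω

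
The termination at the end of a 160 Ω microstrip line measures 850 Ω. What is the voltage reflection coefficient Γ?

Γ = (Z_L − Z_0)/(Z_L + Z_0) = (850 − 160)/(850 + 160) = 690/1010

Γ = 0.683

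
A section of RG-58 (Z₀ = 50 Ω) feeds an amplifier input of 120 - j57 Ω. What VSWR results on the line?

Γ = (Z_L − Z_0)/(Z_L + Z_0) = (70 − j57)/(170 − j57)
|Γ| = 90.3/179 = 0.503
VSWR = (1 + |Γ|)/(1 − |Γ|) = 1.5/0.497

VSWR ≈ 3.03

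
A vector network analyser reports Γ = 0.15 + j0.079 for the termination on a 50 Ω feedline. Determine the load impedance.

Z_L = Z_0·(1 + Γ)/(1 − Γ) = 50·(1.15 + j0.079)/(0.85 − j0.079)

Z_L ≈ 66.6 + j10.8 Ω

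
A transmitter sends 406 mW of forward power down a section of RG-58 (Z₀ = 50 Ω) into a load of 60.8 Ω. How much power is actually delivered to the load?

P_delivered ≈ 402 mW

Γ = (60.8 − 50)/(60.8 + 50) = 0.0975
|Γ|² = 0.0095
P_refl = |Γ|²·P_inc = 3.86 mW, P_del = (1 − |Γ|²)·P_inc = 402 mW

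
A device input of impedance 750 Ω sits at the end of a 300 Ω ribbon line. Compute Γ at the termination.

Γ = 0.429

Γ = (Z_L − Z_0)/(Z_L + Z_0) = (750 − 300)/(750 + 300) = 450/1050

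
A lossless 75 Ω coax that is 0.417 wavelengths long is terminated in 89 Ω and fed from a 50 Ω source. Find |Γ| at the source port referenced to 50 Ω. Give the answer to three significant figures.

|Γ| ≈ 0.252

βl = 2π × 0.417 = 150°
tan(βl) = -0.575
Z_in = Z_0·(Z_L + jZ_0·tanβl)/(Z_0 + jZ_L·tanβl) = 80.8 + j12 Ω
Γ_s = (Z_in − Z_s)/(Z_in + Z_s) = (30.8 + j12)/(131 + j12), |Γ_s| = 0.252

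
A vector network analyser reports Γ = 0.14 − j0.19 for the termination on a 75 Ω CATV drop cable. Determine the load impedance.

Z_L = Z_0·(1 + Γ)/(1 − Γ) = 75·(1.14 − j0.19)/(0.86 + j0.19)

Z_L ≈ 91.3 − j36.7 Ω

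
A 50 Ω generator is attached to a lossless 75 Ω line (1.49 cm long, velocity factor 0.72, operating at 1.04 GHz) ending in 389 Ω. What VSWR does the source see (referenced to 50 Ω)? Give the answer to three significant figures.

VSWR ≈ 6.98

λ = v/f = 0.72·c / 1.04 GHz = 0.208 m
βl = 2π·l/λ = 2π × 0.0717 = 25.8°
tan(βl) = 0.484
Z_in = Z_0·(Z_L + jZ_0·tanβl)/(Z_0 + jZ_L·tanβl) = 65.8 − j129 Ω
Γ_s = (Z_in − Z_s)/(Z_in + Z_s) = (15.8 − j129)/(116 − j129), |Γ_s| = 0.749
VSWR = (1 + |Γ_s|)/(1 − |Γ_s|)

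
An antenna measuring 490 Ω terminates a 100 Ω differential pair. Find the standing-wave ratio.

VSWR ≈ 4.9

Γ = (490 − 100)/(490 + 100) = 0.661
VSWR = (1 + 0.661)/(1 − 0.661)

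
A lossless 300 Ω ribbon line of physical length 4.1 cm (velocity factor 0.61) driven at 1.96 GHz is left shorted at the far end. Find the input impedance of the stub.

λ = v/f = 0.61·c / 1.96 GHz = 0.0934 m
βl = 2π·l/λ = 2π × 0.439 = 158°
tan(βl) = -0.402
For a shorted stub, Z_in = jZ_0·tan(βl)

Z_in ≈ −j121 Ω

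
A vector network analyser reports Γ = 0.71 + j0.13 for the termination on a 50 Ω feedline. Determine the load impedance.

Z_L = Z_0·(1 + Γ)/(1 − Γ) = 50·(1.71 + j0.13)/(0.29 − j0.13)

Z_L ≈ 237 + j129 Ω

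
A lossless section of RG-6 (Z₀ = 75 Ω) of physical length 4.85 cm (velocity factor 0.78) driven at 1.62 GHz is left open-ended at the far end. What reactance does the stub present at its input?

λ = v/f = 0.78·c / 1.62 GHz = 0.144 m
βl = 2π·l/λ = 2π × 0.336 = 121°
tan(βl) = -1.67
For an open-ended stub, Z_in = −jZ_0·cot(βl) = −jZ_0/tan(βl)

X_in ≈ 44.8 Ω (inductive)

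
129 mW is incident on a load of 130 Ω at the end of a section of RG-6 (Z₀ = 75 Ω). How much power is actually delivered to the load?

Γ = (130 − 75)/(130 + 75) = 0.268
|Γ|² = 0.072
P_refl = |Γ|²·P_inc = 9.29 mW, P_del = (1 − |Γ|²)·P_inc = 120 mW

P_delivered ≈ 120 mW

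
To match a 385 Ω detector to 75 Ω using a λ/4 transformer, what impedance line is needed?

Z_qwt ≈ 170 Ω

Z_qwt = √(Z_0·R_L) = √(75 × 385) = √28880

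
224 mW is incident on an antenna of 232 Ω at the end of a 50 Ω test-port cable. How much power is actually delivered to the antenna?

P_delivered ≈ 131 mW

Γ = (232 − 50)/(232 + 50) = 0.645
|Γ|² = 0.417
P_refl = |Γ|²·P_inc = 93.3 mW, P_del = (1 − |Γ|²)·P_inc = 131 mW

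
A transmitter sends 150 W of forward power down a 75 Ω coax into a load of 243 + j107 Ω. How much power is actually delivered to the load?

P_delivered ≈ 97.1 W

|Γ| = |(168 + j107)/(318 + j107)| = 0.594
|Γ|² = 0.352
P_refl = |Γ|²·P_inc = 52.9 W, P_del = (1 − |Γ|²)·P_inc = 97.1 W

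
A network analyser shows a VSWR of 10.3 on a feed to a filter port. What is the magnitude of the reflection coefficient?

|Γ| = (S − 1)/(S + 1) = (10.3 − 1)/(10.3 + 1) = 9.3/11.3

|Γ| ≈ 0.823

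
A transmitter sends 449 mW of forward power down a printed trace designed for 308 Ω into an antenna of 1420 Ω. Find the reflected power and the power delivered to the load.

Γ = (1420 − 308)/(1420 + 308) = 0.644
|Γ|² = 0.414
P_refl = |Γ|²·P_inc = 186 mW, P_del = (1 − |Γ|²)·P_inc = 263 mW

P_reflected ≈ 186 mW; P_delivered ≈ 263 mW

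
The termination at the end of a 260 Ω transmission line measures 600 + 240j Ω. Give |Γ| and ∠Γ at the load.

Γ ≈ 0.466 ∠ 19.6°

Γ = (Z_L − Z_0)/(Z_L + Z_0) = (340 + j240)/(860 + j240)
|Γ| = 416/893 = 0.466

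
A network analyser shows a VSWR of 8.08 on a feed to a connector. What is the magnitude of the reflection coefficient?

|Γ| = (S − 1)/(S + 1) = (8.08 − 1)/(8.08 + 1) = 7.08/9.08

|Γ| ≈ 0.78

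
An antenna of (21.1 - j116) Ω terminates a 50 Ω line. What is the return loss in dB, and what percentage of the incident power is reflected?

RL ≈ 1.12 dB; 77.2% of incident power reflected

Γ = (-28.9 − j116)/(71.1 − j116), |Γ| = 0.879
RL = −20·log₁₀(0.879) = 1.12 dB
P_refl/P_inc = |Γ|² = 0.772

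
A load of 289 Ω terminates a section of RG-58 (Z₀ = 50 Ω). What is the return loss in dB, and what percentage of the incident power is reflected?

RL ≈ 3.04 dB; 49.7% of incident power reflected

Γ = (289 − 50)/(289 + 50) = 0.705
RL = −20·log₁₀(0.705) = 3.04 dB
P_refl/P_inc = |Γ|² = 0.497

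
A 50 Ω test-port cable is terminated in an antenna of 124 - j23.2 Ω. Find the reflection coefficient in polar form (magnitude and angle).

Γ ≈ 0.442 ∠ -9.81°

Γ = (Z_L − Z_0)/(Z_L + Z_0) = (74 − j23.2)/(174 − j23.2)
|Γ| = 77.6/176 = 0.442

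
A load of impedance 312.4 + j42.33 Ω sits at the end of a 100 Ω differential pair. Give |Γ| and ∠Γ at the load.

Γ ≈ 0.522 ∠ 5.41°

Γ = (Z_L − Z_0)/(Z_L + Z_0) = (212.4 + j42.33)/(412.4 + j42.33)
|Γ| = 217/415 = 0.522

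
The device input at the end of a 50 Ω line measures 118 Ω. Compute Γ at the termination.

Γ = 0.405

Γ = (Z_L − Z_0)/(Z_L + Z_0) = (118 − 50)/(118 + 50) = 68/168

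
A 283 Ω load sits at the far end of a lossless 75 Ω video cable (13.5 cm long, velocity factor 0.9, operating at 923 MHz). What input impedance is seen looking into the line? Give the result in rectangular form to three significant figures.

λ = v/f = 0.9·c / 923 MHz = 0.293 m
βl = 2π·l/λ = 2π × 0.462 = 166°
tan(βl) = tan(166°) = -0.247
Z_in = Z_0·(Z_L + jZ_0·tanβl)/(Z_0 + jZ_L·tanβl)
     = 75·(283 − j18.5)/(75 − j69.8)

Z_in ≈ 161 + j131 Ω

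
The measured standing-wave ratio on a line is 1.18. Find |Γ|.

|Γ| ≈ 0.0826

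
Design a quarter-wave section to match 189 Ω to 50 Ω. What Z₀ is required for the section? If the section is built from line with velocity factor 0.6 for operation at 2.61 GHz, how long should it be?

Z_qwt ≈ 97.2 Ω; length ≈ 1.72 cm

Z_qwt = √(Z_0·R_L) = √(50 × 189) = √9450
λ = 0.6·c/f = 0.069 m, so l = λ/4 = 0.0172 m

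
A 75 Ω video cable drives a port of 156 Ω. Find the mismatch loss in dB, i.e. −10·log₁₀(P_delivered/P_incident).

mismatch loss ≈ 0.57 dB

Γ = (156 − 75)/(156 + 75) = 0.351
|Γ|² = 0.123, so P_del/P_inc = 1 − |Γ|² = 0.877
ML = −10·log₁₀(1 − |Γ|²)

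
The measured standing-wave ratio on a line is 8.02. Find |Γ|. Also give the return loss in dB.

|Γ| = (S − 1)/(S + 1) = (8.02 − 1)/(8.02 + 1) = 7.02/9.02
RL = −20·log₁₀|Γ| = −20·log₁₀(0.778)

|Γ| ≈ 0.778; return loss ≈ 2.18 dB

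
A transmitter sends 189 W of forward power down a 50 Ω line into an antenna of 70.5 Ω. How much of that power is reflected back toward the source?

P_reflected ≈ 5.47 W

Γ = (70.5 − 50)/(70.5 + 50) = 0.17
|Γ|² = 0.0289
P_refl = |Γ|²·P_inc = 5.47 W, P_del = (1 − |Γ|²)·P_inc = 184 W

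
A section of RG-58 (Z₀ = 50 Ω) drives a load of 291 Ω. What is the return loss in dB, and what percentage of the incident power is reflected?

RL ≈ 3.01 dB; 49.9% of incident power reflected

Γ = (291 − 50)/(291 + 50) = 0.707
RL = −20·log₁₀(0.707) = 3.01 dB
P_refl/P_inc = |Γ|² = 0.499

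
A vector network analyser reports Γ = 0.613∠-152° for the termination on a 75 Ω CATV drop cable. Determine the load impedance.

Z_L = Z_0·(1 + Γ)/(1 − Γ) = 75·(0.459 − j0.288)/(1.54 + j0.288)

Z_L ≈ 19 − j17.6 Ω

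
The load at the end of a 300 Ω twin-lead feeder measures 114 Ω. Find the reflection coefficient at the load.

Γ = -0.449

Γ = (Z_L − Z_0)/(Z_L + Z_0) = (114 − 300)/(114 + 300) = -186/414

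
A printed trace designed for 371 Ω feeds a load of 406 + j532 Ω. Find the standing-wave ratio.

VSWR ≈ 3.61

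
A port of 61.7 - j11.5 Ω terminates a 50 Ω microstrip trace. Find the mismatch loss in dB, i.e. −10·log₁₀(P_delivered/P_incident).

Γ = (11.7 − j11.5)/(111.7 − j11.5), |Γ| = 0.146
|Γ|² = 0.0213, so P_del/P_inc = 1 − |Γ|² = 0.979
ML = −10·log₁₀(1 − |Γ|²)

mismatch loss ≈ 0.0937 dB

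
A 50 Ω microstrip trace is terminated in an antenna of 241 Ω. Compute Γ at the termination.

Γ = 0.656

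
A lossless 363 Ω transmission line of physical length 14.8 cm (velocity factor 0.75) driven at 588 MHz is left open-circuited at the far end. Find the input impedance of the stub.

Z_in ≈ +j421 Ω

λ = v/f = 0.75·c / 588 MHz = 0.383 m
βl = 2π·l/λ = 2π × 0.387 = 139°
tan(βl) = -0.862
For an open-circuited stub, Z_in = −jZ_0·cot(βl) = −jZ_0/tan(βl)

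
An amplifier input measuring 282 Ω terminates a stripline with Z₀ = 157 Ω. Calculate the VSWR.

VSWR ≈ 1.8

Γ = (282 − 157)/(282 + 157) = 0.285
VSWR = (1 + 0.285)/(1 − 0.285)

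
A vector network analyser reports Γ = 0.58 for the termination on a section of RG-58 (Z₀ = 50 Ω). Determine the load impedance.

Z_L ≈ 188 Ω

Z_L = Z_0·(1 + Γ)/(1 − Γ) = 50·(1.58)/(0.42)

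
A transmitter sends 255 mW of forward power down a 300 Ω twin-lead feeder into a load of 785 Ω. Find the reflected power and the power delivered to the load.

P_reflected ≈ 51 mW; P_delivered ≈ 204 mW

Γ = (785 − 300)/(785 + 300) = 0.447
|Γ|² = 0.2
P_refl = |Γ|²·P_inc = 51 mW, P_del = (1 − |Γ|²)·P_inc = 204 mW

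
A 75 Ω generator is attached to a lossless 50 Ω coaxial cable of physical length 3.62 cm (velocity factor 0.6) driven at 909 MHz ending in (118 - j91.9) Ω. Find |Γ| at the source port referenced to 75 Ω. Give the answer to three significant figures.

λ = v/f = 0.6·c / 909 MHz = 0.198 m
βl = 2π·l/λ = 2π × 0.183 = 65.8°
tan(βl) = 2.23
Z_in = Z_0·(Z_L + jZ_0·tanβl)/(Z_0 + jZ_L·tanβl) = 13.1 − j9.73 Ω
Γ_s = (Z_in − Z_s)/(Z_in + Z_s) = (-61.9 − j9.73)/(88.1 − j9.73), |Γ_s| = 0.706

|Γ| ≈ 0.706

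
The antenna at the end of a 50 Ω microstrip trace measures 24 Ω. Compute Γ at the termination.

Γ = (Z_L − Z_0)/(Z_L + Z_0) = (24 − 50)/(24 + 50) = -26/74

Γ = -0.351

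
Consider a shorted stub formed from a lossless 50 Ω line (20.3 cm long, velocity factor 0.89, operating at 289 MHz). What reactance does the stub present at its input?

X_in ≈ 260 Ω (inductive)

λ = v/f = 0.89·c / 289 MHz = 0.924 m
βl = 2π·l/λ = 2π × 0.22 = 79.1°
tan(βl) = 5.19
For a shorted stub, Z_in = jZ_0·tan(βl)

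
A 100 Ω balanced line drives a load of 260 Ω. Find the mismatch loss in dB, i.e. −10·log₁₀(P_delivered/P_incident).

Γ = (260 − 100)/(260 + 100) = 0.444
|Γ|² = 0.198, so P_del/P_inc = 1 − |Γ|² = 0.802
ML = −10·log₁₀(1 − |Γ|²)

mismatch loss ≈ 0.956 dB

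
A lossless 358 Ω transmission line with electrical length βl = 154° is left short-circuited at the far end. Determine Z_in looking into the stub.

tan(βl) = -0.488
For a short-circuited stub, Z_in = jZ_0·tan(βl)

Z_in ≈ −j175 Ω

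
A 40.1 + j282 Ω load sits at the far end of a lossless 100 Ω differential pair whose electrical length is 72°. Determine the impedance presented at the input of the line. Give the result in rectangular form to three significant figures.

Z_in ≈ 6.94 − j75.7 Ω

tan(βl) = tan(72°) = 3.08
Z_in = Z_0·(Z_L + jZ_0·tanβl)/(Z_0 + jZ_L·tanβl)
     = 100·(40.1 + j590)/(-768 + j123)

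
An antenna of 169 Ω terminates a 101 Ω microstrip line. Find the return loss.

RL ≈ 12 dB

Γ = (169 − 101)/(169 + 101) = 0.252
RL = −20·log₁₀|Γ| = −20·log₁₀(0.252)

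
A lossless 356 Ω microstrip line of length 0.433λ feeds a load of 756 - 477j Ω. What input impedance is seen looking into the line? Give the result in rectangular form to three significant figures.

βl = 2π × 0.433 = 156°
tan(βl) = tan(156°) = -0.448
Z_in = Z_0·(Z_L + jZ_0·tanβl)/(Z_0 + jZ_L·tanβl)
     = 356·(756 − j636)/(142 − j338)

Z_in ≈ 853 + j436 Ω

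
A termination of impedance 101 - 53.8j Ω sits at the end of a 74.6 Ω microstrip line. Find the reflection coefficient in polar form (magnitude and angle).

Γ ≈ 0.326 ∠ -46.8°

Γ = (Z_L − Z_0)/(Z_L + Z_0) = (26.4 − j53.8)/(175.6 − j53.8)
|Γ| = 59.9/184 = 0.326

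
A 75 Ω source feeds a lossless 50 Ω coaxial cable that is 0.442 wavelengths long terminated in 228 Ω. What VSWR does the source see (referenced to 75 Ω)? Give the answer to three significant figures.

VSWR ≈ 3.55

βl = 2π × 0.442 = 159°
tan(βl) = -0.381
Z_in = Z_0·(Z_L + jZ_0·tanβl)/(Z_0 + jZ_L·tanβl) = 64.9 + j93.8 Ω
Γ_s = (Z_in − Z_s)/(Z_in + Z_s) = (-10.1 + j93.8)/(140 + j93.8), |Γ_s| = 0.56
VSWR = (1 + |Γ_s|)/(1 − |Γ_s|)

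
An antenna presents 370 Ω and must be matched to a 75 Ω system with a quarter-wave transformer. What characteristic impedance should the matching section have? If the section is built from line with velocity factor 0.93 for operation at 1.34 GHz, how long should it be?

Z_qwt ≈ 167 Ω; length ≈ 5.21 cm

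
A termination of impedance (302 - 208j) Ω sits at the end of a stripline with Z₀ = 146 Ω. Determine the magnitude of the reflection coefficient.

|Γ| ≈ 0.526

Γ = (Z_L − Z_0)/(Z_L + Z_0) = (156 − j208)/(448 − j208)
|Γ| = 260/494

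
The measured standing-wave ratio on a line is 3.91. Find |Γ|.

|Γ| = (S − 1)/(S + 1) = (3.91 − 1)/(3.91 + 1) = 2.91/4.91

|Γ| ≈ 0.593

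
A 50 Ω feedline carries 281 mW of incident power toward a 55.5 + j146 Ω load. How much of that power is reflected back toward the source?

|Γ| = |(5.5 + j146)/(105.5 + j146)| = 0.811
|Γ|² = 0.658
P_refl = |Γ|²·P_inc = 185 mW, P_del = (1 − |Γ|²)·P_inc = 96.1 mW

P_reflected ≈ 185 mW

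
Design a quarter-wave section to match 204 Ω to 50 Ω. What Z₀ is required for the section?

Z_qwt ≈ 101 Ω

Z_qwt = √(Z_0·R_L) = √(50 × 204) = √10200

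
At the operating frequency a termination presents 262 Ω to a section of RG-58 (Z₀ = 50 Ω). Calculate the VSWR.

VSWR ≈ 5.24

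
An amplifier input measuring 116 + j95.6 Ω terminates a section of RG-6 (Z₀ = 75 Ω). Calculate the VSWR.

VSWR ≈ 2.9

Γ = (Z_L − Z_0)/(Z_L + Z_0) = (41 + j95.6)/(191 + j95.6)
|Γ| = 104/214 = 0.487
VSWR = (1 + |Γ|)/(1 − |Γ|) = 1.49/0.513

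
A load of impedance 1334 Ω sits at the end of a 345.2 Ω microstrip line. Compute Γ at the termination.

Γ = 0.589

Γ = (Z_L − Z_0)/(Z_L + Z_0) = (1334 − 345.2)/(1334 + 345.2) = 988.8/1679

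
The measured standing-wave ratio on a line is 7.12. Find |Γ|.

|Γ| = (S − 1)/(S + 1) = (7.12 − 1)/(7.12 + 1) = 6.12/8.12

|Γ| ≈ 0.754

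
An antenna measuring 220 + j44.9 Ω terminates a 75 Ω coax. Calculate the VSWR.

Γ = (Z_L − Z_0)/(Z_L + Z_0) = (145 + j44.9)/(295 + j44.9)
|Γ| = 152/298 = 0.509
VSWR = (1 + |Γ|)/(1 − |Γ|) = 1.51/0.491

VSWR ≈ 3.07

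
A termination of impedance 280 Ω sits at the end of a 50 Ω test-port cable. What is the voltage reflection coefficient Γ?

Γ = (Z_L − Z_0)/(Z_L + Z_0) = (280 − 50)/(280 + 50) = 230/330

Γ = 0.697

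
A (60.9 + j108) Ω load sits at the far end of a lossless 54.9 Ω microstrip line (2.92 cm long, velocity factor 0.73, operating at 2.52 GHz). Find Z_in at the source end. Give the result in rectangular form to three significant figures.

λ = v/f = 0.73·c / 2.52 GHz = 0.0869 m
βl = 2π·l/λ = 2π × 0.336 = 121°
tan(βl) = tan(121°) = -1.67
Z_in = Z_0·(Z_L + jZ_0·tanβl)/(Z_0 + jZ_L·tanβl)
     = 54.9·(60.9 + j16.5)/(235 − j102)

Z_in ≈ 10.6 + j8.43 Ω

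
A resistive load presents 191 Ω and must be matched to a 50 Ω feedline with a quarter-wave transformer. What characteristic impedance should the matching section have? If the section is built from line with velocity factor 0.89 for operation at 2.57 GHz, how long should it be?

Z_qwt ≈ 97.7 Ω; length ≈ 2.6 cm

Z_qwt = √(Z_0·R_L) = √(50 × 191) = √9550
λ = 0.89·c/f = 0.104 m, so l = λ/4 = 0.026 m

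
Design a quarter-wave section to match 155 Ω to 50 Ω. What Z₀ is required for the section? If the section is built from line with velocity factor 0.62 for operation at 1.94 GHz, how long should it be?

Z_qwt ≈ 88 Ω; length ≈ 2.4 cm

Z_qwt = √(Z_0·R_L) = √(50 × 155) = √7750
λ = 0.62·c/f = 0.0959 m, so l = λ/4 = 0.024 m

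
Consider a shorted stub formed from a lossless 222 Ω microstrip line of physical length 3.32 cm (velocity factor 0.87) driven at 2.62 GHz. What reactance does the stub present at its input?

X_in ≈ -385 Ω (capacitive)

λ = v/f = 0.87·c / 2.62 GHz = 0.0996 m
βl = 2π·l/λ = 2π × 0.333 = 120°
tan(βl) = -1.73
For a shorted stub, Z_in = jZ_0·tan(βl)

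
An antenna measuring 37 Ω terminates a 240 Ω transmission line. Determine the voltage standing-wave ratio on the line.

VSWR ≈ 6.49

For a purely resistive load, VSWR = R_L/Z_0 or Z_0/R_L (whichever > 1) = 240/37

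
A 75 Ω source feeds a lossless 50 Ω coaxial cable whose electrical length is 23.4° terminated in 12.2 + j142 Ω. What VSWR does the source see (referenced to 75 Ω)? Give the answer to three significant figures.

tan(βl) = 0.433
Z_in = Z_0·(Z_L + jZ_0·tanβl)/(Z_0 + jZ_L·tanβl) = 228 − j610 Ω
Γ_s = (Z_in − Z_s)/(Z_in + Z_s) = (153 − j610)/(303 − j610), |Γ_s| = 0.923
VSWR = (1 + |Γ_s|)/(1 − |Γ_s|)

VSWR ≈ 25.1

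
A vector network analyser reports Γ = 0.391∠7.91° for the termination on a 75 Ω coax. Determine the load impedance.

Z_L = Z_0·(1 + Γ)/(1 − Γ) = 75·(1.39 + j0.0538)/(0.613 − j0.0538)

Z_L ≈ 168 + j21.3 Ω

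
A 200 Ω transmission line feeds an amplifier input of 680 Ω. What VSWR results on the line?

Γ = (680 − 200)/(680 + 200) = 0.545
VSWR = (1 + 0.545)/(1 − 0.545)

VSWR ≈ 3.4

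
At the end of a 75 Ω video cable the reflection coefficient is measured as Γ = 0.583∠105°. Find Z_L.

Z_L = Z_0·(1 + Γ)/(1 − Γ) = 75·(0.849 + j0.563)/(1.15 − j0.563)

Z_L ≈ 30.2 + j51.5 Ω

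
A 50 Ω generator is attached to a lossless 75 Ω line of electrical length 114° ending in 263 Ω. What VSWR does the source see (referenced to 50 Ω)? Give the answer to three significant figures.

tan(βl) = -2.25
Z_in = Z_0·(Z_L + jZ_0·tanβl)/(Z_0 + jZ_L·tanβl) = 25.2 + j30.2 Ω
Γ_s = (Z_in − Z_s)/(Z_in + Z_s) = (-24.8 + j30.2)/(75.2 + j30.2), |Γ_s| = 0.482
VSWR = (1 + |Γ_s|)/(1 − |Γ_s|)

VSWR ≈ 2.86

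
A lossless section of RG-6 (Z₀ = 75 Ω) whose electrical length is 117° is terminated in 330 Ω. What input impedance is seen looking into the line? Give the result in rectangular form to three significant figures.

Z_in ≈ 21.2 + j35.8 Ω

tan(βl) = tan(117°) = -1.96
Z_in = Z_0·(Z_L + jZ_0·tanβl)/(Z_0 + jZ_L·tanβl)
     = 75·(330 − j147)/(75 − j648)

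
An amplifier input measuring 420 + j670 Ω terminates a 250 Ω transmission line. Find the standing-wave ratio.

Γ = (Z_L − Z_0)/(Z_L + Z_0) = (170 + j670)/(670 + j670)
|Γ| = 691/948 = 0.73
VSWR = (1 + |Γ|)/(1 − |Γ|) = 1.73/0.27

VSWR ≈ 6.39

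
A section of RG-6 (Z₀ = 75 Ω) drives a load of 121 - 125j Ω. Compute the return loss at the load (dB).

Γ = (46 − j125)/(196 − j125), |Γ| = 0.573
RL = −20·log₁₀|Γ| = −20·log₁₀(0.573)

RL ≈ 4.84 dB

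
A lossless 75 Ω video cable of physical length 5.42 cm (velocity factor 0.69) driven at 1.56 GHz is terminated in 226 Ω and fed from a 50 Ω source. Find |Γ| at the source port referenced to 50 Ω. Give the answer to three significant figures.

|Γ| ≈ 0.585

λ = v/f = 0.69·c / 1.56 GHz = 0.133 m
βl = 2π·l/λ = 2π × 0.408 = 147°
tan(βl) = -0.648
Z_in = Z_0·(Z_L + jZ_0·tanβl)/(Z_0 + jZ_L·tanβl) = 66.7 + j81.6 Ω
Γ_s = (Z_in − Z_s)/(Z_in + Z_s) = (16.7 + j81.6)/(117 + j81.6), |Γ_s| = 0.585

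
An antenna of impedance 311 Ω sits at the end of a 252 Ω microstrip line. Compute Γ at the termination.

Γ = 0.105

Γ = (Z_L − Z_0)/(Z_L + Z_0) = (311 − 252)/(311 + 252) = 59/563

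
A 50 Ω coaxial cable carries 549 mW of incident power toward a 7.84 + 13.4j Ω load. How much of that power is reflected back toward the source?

|Γ| = |(-42.16 + j13.4)/(57.84 + j13.4)| = 0.745
|Γ|² = 0.555
P_refl = |Γ|²·P_inc = 305 mW, P_del = (1 − |Γ|²)·P_inc = 244 mW

P_reflected ≈ 305 mW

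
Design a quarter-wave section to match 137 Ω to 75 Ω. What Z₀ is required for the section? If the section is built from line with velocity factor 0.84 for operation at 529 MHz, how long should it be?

Z_qwt ≈ 101 Ω; length ≈ 11.9 cm

Z_qwt = √(Z_0·R_L) = √(75 × 137) = √10280
λ = 0.84·c/f = 0.476 m, so l = λ/4 = 0.119 m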